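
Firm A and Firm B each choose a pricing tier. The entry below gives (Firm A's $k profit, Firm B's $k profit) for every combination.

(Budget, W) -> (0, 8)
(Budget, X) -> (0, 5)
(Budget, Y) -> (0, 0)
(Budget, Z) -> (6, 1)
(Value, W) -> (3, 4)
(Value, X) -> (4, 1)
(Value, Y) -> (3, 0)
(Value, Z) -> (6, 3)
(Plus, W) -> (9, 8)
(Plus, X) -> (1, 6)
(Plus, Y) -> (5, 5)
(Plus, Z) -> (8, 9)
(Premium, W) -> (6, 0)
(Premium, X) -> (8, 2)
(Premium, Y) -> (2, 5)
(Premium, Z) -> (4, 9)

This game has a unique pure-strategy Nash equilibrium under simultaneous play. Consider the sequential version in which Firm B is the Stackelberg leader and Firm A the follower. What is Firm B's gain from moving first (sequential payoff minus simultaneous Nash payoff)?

Backward induction with Firm B moving first.
- W: BR = Plus, leader payoff 8.
- X: BR = Premium, leader payoff 2.
- Y: BR = Plus, leader payoff 5.
- Z: BR = Plus, leader payoff 9.
Among 8, 2, 5, 9, the best is 9 at Z. Subgame-perfect outcome: (Plus, Z) with payoffs (8, 9).
For the simultaneous game, intersect best replies.
Firm A's best replies: W→Plus; X→Premium; Y→Plus; Z→Plus.
Firm B's best replies: Budget→W; Value→W; Plus→Z; Premium→Z.
The unique mutual best reply is (Plus, Z), giving (8, 9).
Firm B's commitment gain: 9 − 9 = 0.

0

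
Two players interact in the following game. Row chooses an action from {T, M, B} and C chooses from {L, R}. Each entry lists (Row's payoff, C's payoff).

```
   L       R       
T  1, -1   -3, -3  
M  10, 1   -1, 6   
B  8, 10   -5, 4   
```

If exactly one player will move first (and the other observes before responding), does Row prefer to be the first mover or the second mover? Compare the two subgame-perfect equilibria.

If Row leads: C's best replies are T→L, M→R, B→L; Row's induced payoffs 1, -1, 8; outcome (B, L), payoffs (8, 10).
If C leads: Row's best replies are L→M, R→M; C's induced payoffs 1, 6; outcome (M, R), payoffs (-1, 6).
Row gets 8 moving first and -1 moving second, so Row prefers to move first.

first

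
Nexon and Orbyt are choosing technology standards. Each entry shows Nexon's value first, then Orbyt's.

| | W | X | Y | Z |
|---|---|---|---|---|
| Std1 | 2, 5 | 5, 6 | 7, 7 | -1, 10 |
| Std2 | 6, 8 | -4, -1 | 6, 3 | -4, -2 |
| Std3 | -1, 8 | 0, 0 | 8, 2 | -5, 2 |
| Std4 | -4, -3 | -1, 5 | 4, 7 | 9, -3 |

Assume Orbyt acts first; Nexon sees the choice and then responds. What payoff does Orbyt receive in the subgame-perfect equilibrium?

8

Work backward from Nexon's decision.
- W: Nexon compares 2, 6, -1, -4 and picks Std2; Orbyt would get 8.
- X: Nexon compares 5, -4, 0, -1 and picks Std1; Orbyt would get 6.
- Y: Nexon compares 7, 6, 8, 4 and picks Std3; Orbyt would get 2.
- Z: Nexon compares -1, -4, -5, 9 and picks Std4; Orbyt would get -3.
Orbyt's induced payoffs are 8, 6, 2, -3, so Orbyt commits to W. Subgame-perfect outcome: (Std2, W) with payoffs (6, 8).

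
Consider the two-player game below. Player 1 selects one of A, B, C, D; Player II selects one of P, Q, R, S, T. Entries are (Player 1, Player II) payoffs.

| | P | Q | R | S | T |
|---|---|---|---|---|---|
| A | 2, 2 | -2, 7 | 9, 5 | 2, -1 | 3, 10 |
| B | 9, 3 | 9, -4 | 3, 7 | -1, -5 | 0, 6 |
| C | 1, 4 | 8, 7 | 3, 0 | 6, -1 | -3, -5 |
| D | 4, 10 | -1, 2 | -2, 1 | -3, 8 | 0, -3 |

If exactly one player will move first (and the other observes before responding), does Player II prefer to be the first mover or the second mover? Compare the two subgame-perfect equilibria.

first

If Player 1 leads: Player II's best replies are A→T, B→R, C→Q, D→P; Player 1's induced payoffs 3, 3, 8, 4; outcome (C, Q), payoffs (8, 7).
If Player II leads: Player 1's best replies are P→B, Q→B, R→A, S→C, T→A; Player II's induced payoffs 3, -4, 5, -1, 10; outcome (A, T), payoffs (3, 10).
Player II gets 10 moving first and 7 moving second, so Player II prefers to move first.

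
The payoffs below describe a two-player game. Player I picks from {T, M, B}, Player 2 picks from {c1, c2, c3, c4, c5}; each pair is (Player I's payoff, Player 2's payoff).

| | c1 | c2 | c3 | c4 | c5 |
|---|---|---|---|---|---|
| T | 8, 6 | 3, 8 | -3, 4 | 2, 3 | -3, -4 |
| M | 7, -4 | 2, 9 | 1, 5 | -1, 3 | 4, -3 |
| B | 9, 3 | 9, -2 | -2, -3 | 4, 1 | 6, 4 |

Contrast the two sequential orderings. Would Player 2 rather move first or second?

first

If Player I leads: Player 2's best replies are T→c2, M→c2, B→c5; Player I's induced payoffs 3, 2, 6; outcome (B, c5), payoffs (6, 4).
If Player 2 leads: Player I's best replies are c1→B, c2→B, c3→M, c4→B, c5→B; Player 2's induced payoffs 3, -2, 5, 1, 4; outcome (M, c3), payoffs (1, 5).
Player 2 gets 5 moving first and 4 moving second, so Player 2 prefers to move first.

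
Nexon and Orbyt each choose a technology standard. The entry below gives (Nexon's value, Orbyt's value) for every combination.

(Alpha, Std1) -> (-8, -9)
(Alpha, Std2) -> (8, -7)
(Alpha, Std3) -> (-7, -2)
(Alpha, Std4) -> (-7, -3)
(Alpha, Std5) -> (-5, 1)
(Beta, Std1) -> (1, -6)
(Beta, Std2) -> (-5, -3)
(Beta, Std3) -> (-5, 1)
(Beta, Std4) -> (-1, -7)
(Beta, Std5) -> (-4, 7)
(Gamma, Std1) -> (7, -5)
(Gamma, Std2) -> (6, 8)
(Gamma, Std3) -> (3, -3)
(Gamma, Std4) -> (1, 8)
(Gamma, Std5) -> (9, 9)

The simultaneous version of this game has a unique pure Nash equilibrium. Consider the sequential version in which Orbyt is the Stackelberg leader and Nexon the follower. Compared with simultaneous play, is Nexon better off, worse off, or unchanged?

unchanged

Nexon best-responds to each possible Orbyt move:
- Std1: Nexon compares -8, 1, 7 and picks Gamma; Orbyt would get -5.
- Std2: Nexon compares 8, -5, 6 and picks Alpha; Orbyt would get -7.
- Std3: Nexon compares -7, -5, 3 and picks Gamma; Orbyt would get -3.
- Std4: Nexon compares -7, -1, 1 and picks Gamma; Orbyt would get 8.
- Std5: Nexon compares -5, -4, 9 and picks Gamma; Orbyt would get 9.
Among -5, -7, -3, 8, 9, the best is 9 at Std5. Subgame-perfect outcome: (Gamma, Std5) with payoffs (9, 9).
Under simultaneous play:
Nexon's best replies: Std1→Gamma; Std2→Alpha; Std3→Gamma; Std4→Gamma; Std5→Gamma.
Orbyt's best replies: Alpha→Std5; Beta→Std5; Gamma→Std5.
Only (Gamma, Std5) has each player best-responding; Nash payoffs (9, 9).
Nexon earns 9 sequentially versus 9 at the Nash outcome: unchanged.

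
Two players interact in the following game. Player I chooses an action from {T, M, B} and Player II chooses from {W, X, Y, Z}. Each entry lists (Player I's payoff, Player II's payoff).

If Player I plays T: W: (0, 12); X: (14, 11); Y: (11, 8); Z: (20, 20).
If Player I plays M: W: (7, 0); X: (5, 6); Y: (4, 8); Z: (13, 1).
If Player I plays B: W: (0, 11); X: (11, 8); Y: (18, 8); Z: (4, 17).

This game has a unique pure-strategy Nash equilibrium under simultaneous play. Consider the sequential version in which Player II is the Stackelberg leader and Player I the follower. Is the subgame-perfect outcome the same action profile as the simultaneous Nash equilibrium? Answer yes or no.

Backward induction with Player II moving first.
- W: Player I compares 0, 7, 0 and picks M; Player II would get 0.
- X: Player I compares 14, 5, 11 and picks T; Player II would get 11.
- Y: Player I compares 11, 4, 18 and picks B; Player II would get 8.
- Z: Player I compares 20, 13, 4 and picks T; Player II would get 20.
Among 0, 11, 8, 20, the best is 20 at Z. Subgame-perfect outcome: (T, Z) with payoffs (20, 20).
Under simultaneous play:
Player I's best replies: W→M; X→T; Y→B; Z→T.
Player II's best replies: T→Z; M→Y; B→Z.
Only (T, Z) has each player best-responding; Nash payoffs (20, 20).
Sequential outcome (T, Z) coincides with the Nash profile (T, Z).

yes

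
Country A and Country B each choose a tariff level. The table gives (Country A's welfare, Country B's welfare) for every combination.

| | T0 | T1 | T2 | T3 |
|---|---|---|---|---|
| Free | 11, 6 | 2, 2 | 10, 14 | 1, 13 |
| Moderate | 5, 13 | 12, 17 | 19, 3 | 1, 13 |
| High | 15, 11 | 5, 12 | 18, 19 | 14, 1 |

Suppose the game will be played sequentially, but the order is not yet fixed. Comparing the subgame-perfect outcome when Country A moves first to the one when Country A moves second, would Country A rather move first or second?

first

If Country A leads: Country B's best replies are Free→T2, Moderate→T1, High→T2; Country A's induced payoffs 10, 12, 18; outcome (High, T2), payoffs (18, 19).
If Country B leads: Country A's best replies are T0→High, T1→Moderate, T2→Moderate, T3→High; Country B's induced payoffs 11, 17, 3, 1; outcome (Moderate, T1), payoffs (12, 17).
Country A gets 18 moving first and 12 moving second, so Country A prefers to move first.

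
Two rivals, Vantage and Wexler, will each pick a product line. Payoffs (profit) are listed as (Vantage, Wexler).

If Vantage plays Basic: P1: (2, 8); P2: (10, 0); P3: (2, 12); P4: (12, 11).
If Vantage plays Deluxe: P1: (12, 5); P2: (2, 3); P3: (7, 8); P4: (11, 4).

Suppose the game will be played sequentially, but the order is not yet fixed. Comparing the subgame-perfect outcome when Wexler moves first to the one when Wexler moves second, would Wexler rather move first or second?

first

If Vantage leads: Wexler's best replies are Basic→P3, Deluxe→P3; Vantage's induced payoffs 2, 7; outcome (Deluxe, P3), payoffs (7, 8).
If Wexler leads: Vantage's best replies are P1→Deluxe, P2→Basic, P3→Deluxe, P4→Basic; Wexler's induced payoffs 5, 0, 8, 11; outcome (Basic, P4), payoffs (12, 11).
Wexler gets 11 moving first and 8 moving second, so Wexler prefers to move first.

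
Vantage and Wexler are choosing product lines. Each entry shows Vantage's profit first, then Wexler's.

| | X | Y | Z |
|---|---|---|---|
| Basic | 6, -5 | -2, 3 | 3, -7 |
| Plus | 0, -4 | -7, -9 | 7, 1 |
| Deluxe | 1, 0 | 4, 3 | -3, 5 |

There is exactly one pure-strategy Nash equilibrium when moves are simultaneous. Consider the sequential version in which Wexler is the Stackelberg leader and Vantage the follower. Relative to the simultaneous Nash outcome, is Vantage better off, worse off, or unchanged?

worse off

Backward induction with Wexler moving first.
- X: BR = Basic, leader payoff -5.
- Y: BR = Deluxe, leader payoff 3.
- Z: BR = Plus, leader payoff 1.
Maximizing over -5, 3, 1, Wexler chooses Y. Subgame-perfect outcome: (Deluxe, Y) with payoffs (4, 3).
Under simultaneous play:
Vantage's best replies: X→Basic; Y→Deluxe; Z→Plus.
Wexler's best replies: Basic→Y; Plus→Z; Deluxe→Z.
The unique mutual best reply is (Plus, Z), giving (7, 1).
Vantage earns 4 sequentially versus 7 at the Nash outcome: worse off.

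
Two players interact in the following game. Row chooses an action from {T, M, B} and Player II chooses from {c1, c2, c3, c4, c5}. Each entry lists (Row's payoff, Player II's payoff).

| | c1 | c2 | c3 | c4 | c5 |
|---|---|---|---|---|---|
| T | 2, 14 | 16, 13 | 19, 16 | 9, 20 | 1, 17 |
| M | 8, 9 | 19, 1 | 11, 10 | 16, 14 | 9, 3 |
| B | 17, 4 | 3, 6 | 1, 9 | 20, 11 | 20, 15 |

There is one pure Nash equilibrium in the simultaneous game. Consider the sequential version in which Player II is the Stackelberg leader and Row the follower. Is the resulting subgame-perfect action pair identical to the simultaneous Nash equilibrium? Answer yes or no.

Backward induction with Player II moving first.
- c1: BR = B, leader payoff 4.
- c2: BR = M, leader payoff 1.
- c3: BR = T, leader payoff 16.
- c4: BR = B, leader payoff 11.
- c5: BR = B, leader payoff 15.
Maximizing over 4, 1, 16, 11, 15, Player II chooses c3. Subgame-perfect outcome: (T, c3) with payoffs (19, 16).
Under simultaneous play:
Row's best replies: c1→B; c2→M; c3→T; c4→B; c5→B.
Player II's best replies: T→c4; M→c4; B→c5.
Only (B, c5) has each player best-responding; Nash payoffs (20, 15).
Sequential outcome (T, c3) differs from the Nash profile (B, c5).

no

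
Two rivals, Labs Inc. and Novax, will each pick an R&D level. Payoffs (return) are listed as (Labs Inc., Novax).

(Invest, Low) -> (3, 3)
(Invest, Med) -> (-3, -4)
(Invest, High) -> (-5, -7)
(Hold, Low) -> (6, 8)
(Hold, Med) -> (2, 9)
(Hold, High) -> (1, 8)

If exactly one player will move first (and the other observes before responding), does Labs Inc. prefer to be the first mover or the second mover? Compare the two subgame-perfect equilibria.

first

If Labs Inc. leads: Novax's best replies are Invest→Low, Hold→Med; Labs Inc.'s induced payoffs 3, 2; outcome (Invest, Low), payoffs (3, 3).
If Novax leads: Labs Inc.'s best replies are Low→Hold, Med→Hold, High→Hold; Novax's induced payoffs 8, 9, 8; outcome (Hold, Med), payoffs (2, 9).
Labs Inc. gets 3 moving first and 2 moving second, so Labs Inc. prefers to move first.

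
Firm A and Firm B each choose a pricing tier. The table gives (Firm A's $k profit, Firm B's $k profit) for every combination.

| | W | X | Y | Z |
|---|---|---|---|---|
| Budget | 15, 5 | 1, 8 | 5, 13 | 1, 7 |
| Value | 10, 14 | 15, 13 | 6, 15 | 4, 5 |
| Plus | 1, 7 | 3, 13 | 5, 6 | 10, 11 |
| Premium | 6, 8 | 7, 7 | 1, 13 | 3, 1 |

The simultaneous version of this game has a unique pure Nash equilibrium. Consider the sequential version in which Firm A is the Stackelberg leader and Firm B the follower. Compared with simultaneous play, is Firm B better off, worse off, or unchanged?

unchanged

Firm B best-responds to each possible Firm A move:
- Budget → Firm B plays Y (best of 5, 8, 13, 7); Firm A gets 5.
- Value → Firm B plays Y (best of 14, 13, 15, 5); Firm A gets 6.
- Plus → Firm B plays X (best of 7, 13, 6, 11); Firm A gets 3.
- Premium → Firm B plays Y (best of 8, 7, 13, 1); Firm A gets 1.
Firm A's induced payoffs are 5, 6, 3, 1, so Firm A commits to Value. Subgame-perfect outcome: (Value, Y) with payoffs (6, 15).
For the simultaneous game, intersect best replies.
Firm A's best replies: W→Budget; X→Value; Y→Value; Z→Plus.
Firm B's best replies: Budget→Y; Value→Y; Plus→X; Premium→Y.
The unique mutual best reply is (Value, Y), giving (6, 15).
Firm B earns 15 sequentially versus 15 at the Nash outcome: unchanged.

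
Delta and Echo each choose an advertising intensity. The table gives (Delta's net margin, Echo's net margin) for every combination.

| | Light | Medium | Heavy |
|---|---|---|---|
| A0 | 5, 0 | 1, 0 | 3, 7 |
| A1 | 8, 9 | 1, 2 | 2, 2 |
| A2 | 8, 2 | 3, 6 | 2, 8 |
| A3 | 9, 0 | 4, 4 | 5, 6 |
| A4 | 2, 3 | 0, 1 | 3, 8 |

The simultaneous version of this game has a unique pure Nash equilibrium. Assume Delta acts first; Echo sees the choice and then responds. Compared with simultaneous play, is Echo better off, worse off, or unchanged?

Backward induction with Delta moving first.
- A0 → Echo plays Heavy (best of 0, 0, 7); Delta gets 3.
- A1 → Echo plays Light (best of 9, 2, 2); Delta gets 8.
- A2 → Echo plays Heavy (best of 2, 6, 8); Delta gets 2.
- A3 → Echo plays Heavy (best of 0, 4, 6); Delta gets 5.
- A4 → Echo plays Heavy (best of 3, 1, 8); Delta gets 3.
Maximizing over 3, 8, 2, 5, 3, Delta chooses A1. Subgame-perfect outcome: (A1, Light) with payoffs (8, 9).
Now find the simultaneous Nash equilibrium.
Delta's best replies: Light→A3; Medium→A3; Heavy→A3.
Echo's best replies: A0→Heavy; A1→Light; A2→Heavy; A3→Heavy; A4→Heavy.
The unique mutual best reply is (A3, Heavy), giving (5, 6).
Echo earns 9 sequentially versus 6 at the Nash outcome: better off.

better off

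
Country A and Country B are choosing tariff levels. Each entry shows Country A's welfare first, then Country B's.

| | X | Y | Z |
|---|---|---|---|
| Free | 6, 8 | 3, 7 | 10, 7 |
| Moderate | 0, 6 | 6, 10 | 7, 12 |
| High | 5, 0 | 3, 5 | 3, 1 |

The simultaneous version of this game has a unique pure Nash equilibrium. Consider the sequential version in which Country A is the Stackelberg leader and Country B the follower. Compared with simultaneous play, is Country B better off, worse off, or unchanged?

better off

Country B best-responds to each possible Country A move:
- Free → Country B plays X (best of 8, 7, 7); Country A gets 6.
- Moderate → Country B plays Z (best of 6, 10, 12); Country A gets 7.
- High → Country B plays Y (best of 0, 5, 1); Country A gets 3.
Maximizing over 6, 7, 3, Country A chooses Moderate. Subgame-perfect outcome: (Moderate, Z) with payoffs (7, 12).
Now find the simultaneous Nash equilibrium.
Country A's best replies: X→Free; Y→Moderate; Z→Free.
Country B's best replies: Free→X; Moderate→Z; High→Y.
The unique mutual best reply is (Free, X), giving (6, 8).
Country B earns 12 sequentially versus 8 at the Nash outcome: better off.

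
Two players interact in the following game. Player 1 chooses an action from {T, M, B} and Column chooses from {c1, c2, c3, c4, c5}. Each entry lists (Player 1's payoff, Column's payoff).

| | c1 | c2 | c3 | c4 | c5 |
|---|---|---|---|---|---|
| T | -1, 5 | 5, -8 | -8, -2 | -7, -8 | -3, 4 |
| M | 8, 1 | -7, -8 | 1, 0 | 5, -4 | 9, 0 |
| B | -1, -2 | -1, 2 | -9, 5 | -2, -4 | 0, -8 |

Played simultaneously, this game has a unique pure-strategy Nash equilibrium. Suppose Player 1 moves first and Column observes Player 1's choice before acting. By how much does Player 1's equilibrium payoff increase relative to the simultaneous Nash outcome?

0

Solve by backward induction (Player 1 leads).
- T: BR = c1, leader payoff -1.
- M: BR = c1, leader payoff 8.
- B: BR = c3, leader payoff -9.
Among -1, 8, -9, the best is 8 at M. Subgame-perfect outcome: (M, c1) with payoffs (8, 1).
Now find the simultaneous Nash equilibrium.
Player 1's best replies: c1→M; c2→T; c3→M; c4→M; c5→M.
Column's best replies: T→c1; M→c1; B→c3.
Only (M, c1) has each player best-responding; Nash payoffs (8, 1).
Player 1's commitment gain: 8 − 8 = 0.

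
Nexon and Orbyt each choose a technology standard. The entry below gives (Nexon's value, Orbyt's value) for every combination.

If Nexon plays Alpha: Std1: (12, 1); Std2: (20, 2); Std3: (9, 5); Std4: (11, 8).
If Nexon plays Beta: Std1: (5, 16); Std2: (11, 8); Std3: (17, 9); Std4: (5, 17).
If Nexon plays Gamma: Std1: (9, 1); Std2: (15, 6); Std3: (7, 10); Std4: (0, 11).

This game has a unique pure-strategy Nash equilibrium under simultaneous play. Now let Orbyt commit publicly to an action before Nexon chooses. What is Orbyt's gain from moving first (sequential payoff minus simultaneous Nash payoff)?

1

Solve by backward induction (Orbyt leads).
- Std1: BR = Alpha, leader payoff 1.
- Std2: BR = Alpha, leader payoff 2.
- Std3: BR = Beta, leader payoff 9.
- Std4: BR = Alpha, leader payoff 8.
Maximizing over 1, 2, 9, 8, Orbyt chooses Std3. Subgame-perfect outcome: (Beta, Std3) with payoffs (17, 9).
For the simultaneous game, intersect best replies.
Nexon's best replies: Std1→Alpha; Std2→Alpha; Std3→Beta; Std4→Alpha.
Orbyt's best replies: Alpha→Std4; Beta→Std4; Gamma→Std4.
The unique mutual best reply is (Alpha, Std4), giving (11, 8).
Orbyt's commitment gain: 9 − 8 = 1.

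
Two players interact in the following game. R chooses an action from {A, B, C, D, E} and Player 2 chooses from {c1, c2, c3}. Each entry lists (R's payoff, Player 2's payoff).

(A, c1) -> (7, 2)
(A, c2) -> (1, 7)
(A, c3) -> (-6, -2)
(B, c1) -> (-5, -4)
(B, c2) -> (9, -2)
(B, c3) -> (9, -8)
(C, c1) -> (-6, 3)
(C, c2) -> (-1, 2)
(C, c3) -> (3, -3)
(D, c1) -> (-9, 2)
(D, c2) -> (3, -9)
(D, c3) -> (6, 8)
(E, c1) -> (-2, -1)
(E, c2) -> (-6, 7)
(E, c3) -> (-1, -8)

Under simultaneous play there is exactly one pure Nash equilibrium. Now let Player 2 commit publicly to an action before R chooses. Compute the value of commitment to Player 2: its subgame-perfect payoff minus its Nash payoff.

4

Solve by backward induction (Player 2 leads).
- c1: R compares 7, -5, -6, -9, -2 and picks A; Player 2 would get 2.
- c2: R compares 1, 9, -1, 3, -6 and picks B; Player 2 would get -2.
- c3: R compares -6, 9, 3, 6, -1 and picks B; Player 2 would get -8.
Player 2's induced payoffs are 2, -2, -8, so Player 2 commits to c1. Subgame-perfect outcome: (A, c1) with payoffs (7, 2).
For the simultaneous game, intersect best replies.
R's best replies: c1→A; c2→B; c3→B.
Player 2's best replies: A→c2; B→c2; C→c1; D→c3; E→c2.
Only (B, c2) has each player best-responding; Nash payoffs (9, -2).
Player 2's commitment gain: 2 − -2 = 4.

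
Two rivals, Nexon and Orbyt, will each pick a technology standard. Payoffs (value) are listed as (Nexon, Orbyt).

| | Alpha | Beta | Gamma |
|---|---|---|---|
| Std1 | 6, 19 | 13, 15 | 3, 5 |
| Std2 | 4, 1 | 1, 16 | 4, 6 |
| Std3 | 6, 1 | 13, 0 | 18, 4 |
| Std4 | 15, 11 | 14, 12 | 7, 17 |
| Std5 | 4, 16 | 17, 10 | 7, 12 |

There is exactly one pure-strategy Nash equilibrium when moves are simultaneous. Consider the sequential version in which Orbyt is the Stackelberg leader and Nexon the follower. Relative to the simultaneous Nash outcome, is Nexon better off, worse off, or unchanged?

worse off

Solve by backward induction (Orbyt leads).
- Alpha → Nexon plays Std4 (best of 6, 4, 6, 15, 4); Orbyt gets 11.
- Beta → Nexon plays Std5 (best of 13, 1, 13, 14, 17); Orbyt gets 10.
- Gamma → Nexon plays Std3 (best of 3, 4, 18, 7, 7); Orbyt gets 4.
Maximizing over 11, 10, 4, Orbyt chooses Alpha. Subgame-perfect outcome: (Std4, Alpha) with payoffs (15, 11).
For the simultaneous game, intersect best replies.
Nexon's best replies: Alpha→Std4; Beta→Std5; Gamma→Std3.
Orbyt's best replies: Std1→Alpha; Std2→Beta; Std3→Gamma; Std4→Gamma; Std5→Alpha.
The unique mutual best reply is (Std3, Gamma), giving (18, 4).
Nexon earns 15 sequentially versus 18 at the Nash outcome: worse off.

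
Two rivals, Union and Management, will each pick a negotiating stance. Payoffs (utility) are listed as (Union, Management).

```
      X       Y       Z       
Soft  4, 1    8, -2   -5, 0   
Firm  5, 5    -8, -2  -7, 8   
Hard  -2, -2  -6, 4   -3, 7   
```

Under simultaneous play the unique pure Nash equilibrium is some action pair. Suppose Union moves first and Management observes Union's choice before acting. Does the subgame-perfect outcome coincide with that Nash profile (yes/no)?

Backward induction with Union moving first.
- Soft → Management plays X (best of 1, -2, 0); Union gets 4.
- Firm → Management plays Z (best of 5, -2, 8); Union gets -7.
- Hard → Management plays Z (best of -2, 4, 7); Union gets -3.
Among 4, -7, -3, the best is 4 at Soft. Subgame-perfect outcome: (Soft, X) with payoffs (4, 1).
Under simultaneous play:
Union's best replies: X→Firm; Y→Soft; Z→Hard.
Management's best replies: Soft→X; Firm→Z; Hard→Z.
The unique mutual best reply is (Hard, Z), giving (-3, 7).
Sequential outcome (Soft, X) differs from the Nash profile (Hard, Z).

no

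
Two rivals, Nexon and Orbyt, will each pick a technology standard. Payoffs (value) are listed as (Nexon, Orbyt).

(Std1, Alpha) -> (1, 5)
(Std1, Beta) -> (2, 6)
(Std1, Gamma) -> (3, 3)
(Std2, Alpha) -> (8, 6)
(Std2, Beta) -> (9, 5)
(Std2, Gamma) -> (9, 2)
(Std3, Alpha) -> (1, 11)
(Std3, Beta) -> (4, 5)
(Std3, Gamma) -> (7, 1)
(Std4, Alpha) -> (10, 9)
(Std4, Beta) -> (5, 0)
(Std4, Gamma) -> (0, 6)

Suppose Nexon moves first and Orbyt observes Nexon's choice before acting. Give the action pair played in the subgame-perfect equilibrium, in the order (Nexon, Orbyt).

(Std4, Alpha)

Backward induction with Nexon moving first.
- Std1: Orbyt compares 5, 6, 3 and picks Beta; Nexon would get 2.
- Std2: Orbyt compares 6, 5, 2 and picks Alpha; Nexon would get 8.
- Std3: Orbyt compares 11, 5, 1 and picks Alpha; Nexon would get 1.
- Std4: Orbyt compares 9, 0, 6 and picks Alpha; Nexon would get 10.
Nexon's induced payoffs are 2, 8, 1, 10, so Nexon commits to Std4. Subgame-perfect outcome: (Std4, Alpha) with payoffs (10, 9).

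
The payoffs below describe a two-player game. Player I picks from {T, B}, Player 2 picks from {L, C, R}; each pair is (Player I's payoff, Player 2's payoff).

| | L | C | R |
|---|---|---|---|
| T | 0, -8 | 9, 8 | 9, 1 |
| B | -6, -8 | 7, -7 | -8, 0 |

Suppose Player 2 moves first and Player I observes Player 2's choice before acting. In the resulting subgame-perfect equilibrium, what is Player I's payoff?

9

Backward induction with Player 2 moving first.
- L: BR = T, leader payoff -8.
- C: BR = T, leader payoff 8.
- R: BR = T, leader payoff 1.
Player 2's induced payoffs are -8, 8, 1, so Player 2 commits to C. Subgame-perfect outcome: (T, C) with payoffs (9, 8).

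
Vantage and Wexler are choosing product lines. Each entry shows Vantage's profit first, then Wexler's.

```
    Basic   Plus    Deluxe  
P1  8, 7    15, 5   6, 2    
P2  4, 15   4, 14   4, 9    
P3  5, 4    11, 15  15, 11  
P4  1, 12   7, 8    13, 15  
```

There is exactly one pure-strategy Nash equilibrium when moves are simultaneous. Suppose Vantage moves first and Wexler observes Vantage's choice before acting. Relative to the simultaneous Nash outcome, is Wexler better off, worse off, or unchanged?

Wexler best-responds to each possible Vantage move:
- P1 → Wexler plays Basic (best of 7, 5, 2); Vantage gets 8.
- P2 → Wexler plays Basic (best of 15, 14, 9); Vantage gets 4.
- P3 → Wexler plays Plus (best of 4, 15, 11); Vantage gets 11.
- P4 → Wexler plays Deluxe (best of 12, 8, 15); Vantage gets 13.
Maximizing over 8, 4, 11, 13, Vantage chooses P4. Subgame-perfect outcome: (P4, Deluxe) with payoffs (13, 15).
Under simultaneous play:
Vantage's best replies: Basic→P1; Plus→P1; Deluxe→P3.
Wexler's best replies: P1→Basic; P2→Basic; P3→Plus; P4→Deluxe.
The unique mutual best reply is (P1, Basic), giving (8, 7).
Wexler earns 15 sequentially versus 7 at the Nash outcome: better off.

better off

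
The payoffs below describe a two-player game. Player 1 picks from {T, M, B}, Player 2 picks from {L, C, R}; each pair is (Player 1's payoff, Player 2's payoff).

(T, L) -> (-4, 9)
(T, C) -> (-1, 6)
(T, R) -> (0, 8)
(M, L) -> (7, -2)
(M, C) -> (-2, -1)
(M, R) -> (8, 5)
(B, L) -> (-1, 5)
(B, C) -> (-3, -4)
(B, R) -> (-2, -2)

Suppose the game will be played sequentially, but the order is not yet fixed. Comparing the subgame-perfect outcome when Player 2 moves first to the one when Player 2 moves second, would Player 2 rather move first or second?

If Player 1 leads: Player 2's best replies are T→L, M→R, B→L; Player 1's induced payoffs -4, 8, -1; outcome (M, R), payoffs (8, 5).
If Player 2 leads: Player 1's best replies are L→M, C→T, R→M; Player 2's induced payoffs -2, 6, 5; outcome (T, C), payoffs (-1, 6).
Player 2 gets 6 moving first and 5 moving second, so Player 2 prefers to move first.

first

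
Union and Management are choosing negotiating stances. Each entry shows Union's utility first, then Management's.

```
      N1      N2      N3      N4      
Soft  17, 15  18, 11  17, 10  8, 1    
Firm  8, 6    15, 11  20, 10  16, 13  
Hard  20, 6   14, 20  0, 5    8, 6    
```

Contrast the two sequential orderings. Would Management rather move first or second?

second

If Union leads: Management's best replies are Soft→N1, Firm→N4, Hard→N2; Union's induced payoffs 17, 16, 14; outcome (Soft, N1), payoffs (17, 15).
If Management leads: Union's best replies are N1→Hard, N2→Soft, N3→Firm, N4→Firm; Management's induced payoffs 6, 11, 10, 13; outcome (Firm, N4), payoffs (16, 13).
Management gets 13 moving first and 15 moving second, so Management prefers to move second.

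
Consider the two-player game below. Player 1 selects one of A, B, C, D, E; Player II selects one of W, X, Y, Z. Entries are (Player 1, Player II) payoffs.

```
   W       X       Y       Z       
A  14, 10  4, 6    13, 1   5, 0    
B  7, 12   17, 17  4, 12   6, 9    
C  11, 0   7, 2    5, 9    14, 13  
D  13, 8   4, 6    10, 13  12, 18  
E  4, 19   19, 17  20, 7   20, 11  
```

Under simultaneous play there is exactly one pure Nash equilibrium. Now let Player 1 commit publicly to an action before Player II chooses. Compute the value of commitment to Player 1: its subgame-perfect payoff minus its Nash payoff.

Solve by backward induction (Player 1 leads).
- A → Player II plays W (best of 10, 6, 1, 0); Player 1 gets 14.
- B → Player II plays X (best of 12, 17, 12, 9); Player 1 gets 17.
- C → Player II plays Z (best of 0, 2, 9, 13); Player 1 gets 14.
- D → Player II plays Z (best of 8, 6, 13, 18); Player 1 gets 12.
- E → Player II plays W (best of 19, 17, 7, 11); Player 1 gets 4.
Player 1's induced payoffs are 14, 17, 14, 12, 4, so Player 1 commits to B. Subgame-perfect outcome: (B, X) with payoffs (17, 17).
Under simultaneous play:
Player 1's best replies: W→A; X→E; Y→E; Z→E.
Player II's best replies: A→W; B→X; C→Z; D→Z; E→W.
Only (A, W) has each player best-responding; Nash payoffs (14, 10).
Player 1's commitment gain: 17 − 14 = 3.

3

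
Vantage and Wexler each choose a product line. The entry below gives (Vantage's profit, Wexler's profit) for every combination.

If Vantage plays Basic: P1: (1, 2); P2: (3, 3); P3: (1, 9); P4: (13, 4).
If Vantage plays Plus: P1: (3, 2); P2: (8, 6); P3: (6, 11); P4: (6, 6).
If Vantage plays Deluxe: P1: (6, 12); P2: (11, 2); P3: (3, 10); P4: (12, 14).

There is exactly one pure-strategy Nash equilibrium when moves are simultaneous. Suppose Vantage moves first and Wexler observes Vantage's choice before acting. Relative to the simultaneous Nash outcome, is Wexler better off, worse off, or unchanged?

better off

Work backward from Wexler's decision.
- Basic: Wexler compares 2, 3, 9, 4 and picks P3; Vantage would get 1.
- Plus: Wexler compares 2, 6, 11, 6 and picks P3; Vantage would get 6.
- Deluxe: Wexler compares 12, 2, 10, 14 and picks P4; Vantage would get 12.
Maximizing over 1, 6, 12, Vantage chooses Deluxe. Subgame-perfect outcome: (Deluxe, P4) with payoffs (12, 14).
Under simultaneous play:
Vantage's best replies: P1→Deluxe; P2→Deluxe; P3→Plus; P4→Basic.
Wexler's best replies: Basic→P3; Plus→P3; Deluxe→P4.
The unique mutual best reply is (Plus, P3), giving (6, 11).
Wexler earns 14 sequentially versus 11 at the Nash outcome: better off.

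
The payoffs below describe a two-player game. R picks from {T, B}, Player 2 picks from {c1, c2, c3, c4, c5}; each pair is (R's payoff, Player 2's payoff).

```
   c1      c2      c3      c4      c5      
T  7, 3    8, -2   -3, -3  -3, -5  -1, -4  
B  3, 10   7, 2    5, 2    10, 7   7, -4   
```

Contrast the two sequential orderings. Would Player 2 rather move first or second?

If R leads: Player 2's best replies are T→c1, B→c1; R's induced payoffs 7, 3; outcome (T, c1), payoffs (7, 3).
If Player 2 leads: R's best replies are c1→T, c2→T, c3→B, c4→B, c5→B; Player 2's induced payoffs 3, -2, 2, 7, -4; outcome (B, c4), payoffs (10, 7).
Player 2 gets 7 moving first and 3 moving second, so Player 2 prefers to move first.

first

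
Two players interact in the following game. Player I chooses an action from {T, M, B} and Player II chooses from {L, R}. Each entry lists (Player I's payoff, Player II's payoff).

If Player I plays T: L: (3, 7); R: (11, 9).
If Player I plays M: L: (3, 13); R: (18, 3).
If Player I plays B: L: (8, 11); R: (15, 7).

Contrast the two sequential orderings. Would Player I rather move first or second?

first

If Player I leads: Player II's best replies are T→R, M→L, B→L; Player I's induced payoffs 11, 3, 8; outcome (T, R), payoffs (11, 9).
If Player II leads: Player I's best replies are L→B, R→M; Player II's induced payoffs 11, 3; outcome (B, L), payoffs (8, 11).
Player I gets 11 moving first and 8 moving second, so Player I prefers to move first.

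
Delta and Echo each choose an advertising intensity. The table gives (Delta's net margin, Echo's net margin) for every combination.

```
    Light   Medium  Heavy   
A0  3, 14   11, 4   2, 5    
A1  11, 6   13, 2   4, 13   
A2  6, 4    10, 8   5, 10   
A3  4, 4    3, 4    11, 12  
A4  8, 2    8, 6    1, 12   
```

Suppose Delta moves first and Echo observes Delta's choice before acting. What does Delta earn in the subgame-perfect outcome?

Solve by backward induction (Delta leads).
- A0 → Echo plays Light (best of 14, 4, 5); Delta gets 3.
- A1 → Echo plays Heavy (best of 6, 2, 13); Delta gets 4.
- A2 → Echo plays Heavy (best of 4, 8, 10); Delta gets 5.
- A3 → Echo plays Heavy (best of 4, 4, 12); Delta gets 11.
- A4 → Echo plays Heavy (best of 2, 6, 12); Delta gets 1.
Maximizing over 3, 4, 5, 11, 1, Delta chooses A3. Subgame-perfect outcome: (A3, Heavy) with payoffs (11, 12).

11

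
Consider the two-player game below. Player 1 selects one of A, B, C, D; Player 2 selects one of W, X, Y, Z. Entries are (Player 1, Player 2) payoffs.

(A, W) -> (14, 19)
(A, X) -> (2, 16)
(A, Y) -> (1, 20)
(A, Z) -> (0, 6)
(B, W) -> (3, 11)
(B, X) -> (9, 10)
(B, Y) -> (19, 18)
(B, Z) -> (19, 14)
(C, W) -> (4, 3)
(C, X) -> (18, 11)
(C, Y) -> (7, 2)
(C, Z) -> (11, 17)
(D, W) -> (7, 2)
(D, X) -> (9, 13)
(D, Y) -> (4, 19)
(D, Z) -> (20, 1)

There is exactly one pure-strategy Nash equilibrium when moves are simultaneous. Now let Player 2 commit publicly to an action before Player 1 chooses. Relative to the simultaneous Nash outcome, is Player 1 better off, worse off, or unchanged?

Work backward from Player 1's decision.
- W → Player 1 plays A (best of 14, 3, 4, 7); Player 2 gets 19.
- X → Player 1 plays C (best of 2, 9, 18, 9); Player 2 gets 11.
- Y → Player 1 plays B (best of 1, 19, 7, 4); Player 2 gets 18.
- Z → Player 1 plays D (best of 0, 19, 11, 20); Player 2 gets 1.
Player 2's induced payoffs are 19, 11, 18, 1, so Player 2 commits to W. Subgame-perfect outcome: (A, W) with payoffs (14, 19).
Under simultaneous play:
Player 1's best replies: W→A; X→C; Y→B; Z→D.
Player 2's best replies: A→Y; B→Y; C→Z; D→Y.
The unique mutual best reply is (B, Y), giving (19, 18).
Player 1 earns 14 sequentially versus 19 at the Nash outcome: worse off.

worse off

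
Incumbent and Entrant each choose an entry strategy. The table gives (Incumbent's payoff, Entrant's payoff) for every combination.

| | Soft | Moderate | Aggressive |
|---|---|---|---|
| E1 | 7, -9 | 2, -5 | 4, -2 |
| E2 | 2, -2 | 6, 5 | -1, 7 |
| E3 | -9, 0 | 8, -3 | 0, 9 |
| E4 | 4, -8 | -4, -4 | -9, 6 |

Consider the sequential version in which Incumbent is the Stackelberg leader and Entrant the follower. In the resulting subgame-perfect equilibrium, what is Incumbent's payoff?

Backward induction with Incumbent moving first.
- E1: BR = Aggressive, leader payoff 4.
- E2: BR = Aggressive, leader payoff -1.
- E3: BR = Aggressive, leader payoff 0.
- E4: BR = Aggressive, leader payoff -9.
Maximizing over 4, -1, 0, -9, Incumbent chooses E1. Subgame-perfect outcome: (E1, Aggressive) with payoffs (4, -2).

4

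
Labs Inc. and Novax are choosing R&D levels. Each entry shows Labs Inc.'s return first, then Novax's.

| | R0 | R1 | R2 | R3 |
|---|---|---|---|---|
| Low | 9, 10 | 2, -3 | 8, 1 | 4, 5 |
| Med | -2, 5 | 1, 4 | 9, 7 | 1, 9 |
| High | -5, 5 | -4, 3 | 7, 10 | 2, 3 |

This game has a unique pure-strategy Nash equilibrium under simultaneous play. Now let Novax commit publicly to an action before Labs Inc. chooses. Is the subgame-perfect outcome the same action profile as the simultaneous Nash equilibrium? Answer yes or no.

yes

Solve by backward induction (Novax leads).
- R0: BR = Low, leader payoff 10.
- R1: BR = Low, leader payoff -3.
- R2: BR = Med, leader payoff 7.
- R3: BR = Low, leader payoff 5.
Novax's induced payoffs are 10, -3, 7, 5, so Novax commits to R0. Subgame-perfect outcome: (Low, R0) with payoffs (9, 10).
Under simultaneous play:
Labs Inc.'s best replies: R0→Low; R1→Low; R2→Med; R3→Low.
Novax's best replies: Low→R0; Med→R3; High→R2.
The unique mutual best reply is (Low, R0), giving (9, 10).
Sequential outcome (Low, R0) coincides with the Nash profile (Low, R0).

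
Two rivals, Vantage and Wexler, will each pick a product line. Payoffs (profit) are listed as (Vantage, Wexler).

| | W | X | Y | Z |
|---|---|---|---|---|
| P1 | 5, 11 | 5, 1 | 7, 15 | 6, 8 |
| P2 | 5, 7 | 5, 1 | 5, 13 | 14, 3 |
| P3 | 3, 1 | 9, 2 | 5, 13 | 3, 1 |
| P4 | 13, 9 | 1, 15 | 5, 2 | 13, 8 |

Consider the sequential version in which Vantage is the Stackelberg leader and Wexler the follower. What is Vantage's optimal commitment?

P1

Solve by backward induction (Vantage leads).
- P1 → Wexler plays Y (best of 11, 1, 15, 8); Vantage gets 7.
- P2 → Wexler plays Y (best of 7, 1, 13, 3); Vantage gets 5.
- P3 → Wexler plays Y (best of 1, 2, 13, 1); Vantage gets 5.
- P4 → Wexler plays X (best of 9, 15, 2, 8); Vantage gets 1.
Vantage's induced payoffs are 7, 5, 5, 1, so Vantage commits to P1. Subgame-perfect outcome: (P1, Y) with payoffs (7, 15).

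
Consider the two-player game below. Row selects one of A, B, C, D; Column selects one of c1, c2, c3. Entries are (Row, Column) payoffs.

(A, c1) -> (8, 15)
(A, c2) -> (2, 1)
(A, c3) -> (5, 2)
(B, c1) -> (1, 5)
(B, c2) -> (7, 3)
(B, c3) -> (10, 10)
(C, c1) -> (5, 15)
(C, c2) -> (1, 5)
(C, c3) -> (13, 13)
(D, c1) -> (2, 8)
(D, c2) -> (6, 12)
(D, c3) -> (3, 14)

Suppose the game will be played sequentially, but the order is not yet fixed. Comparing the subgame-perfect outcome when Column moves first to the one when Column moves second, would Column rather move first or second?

If Row leads: Column's best replies are A→c1, B→c3, C→c1, D→c3; Row's induced payoffs 8, 10, 5, 3; outcome (B, c3), payoffs (10, 10).
If Column leads: Row's best replies are c1→A, c2→B, c3→C; Column's induced payoffs 15, 3, 13; outcome (A, c1), payoffs (8, 15).
Column gets 15 moving first and 10 moving second, so Column prefers to move first.

first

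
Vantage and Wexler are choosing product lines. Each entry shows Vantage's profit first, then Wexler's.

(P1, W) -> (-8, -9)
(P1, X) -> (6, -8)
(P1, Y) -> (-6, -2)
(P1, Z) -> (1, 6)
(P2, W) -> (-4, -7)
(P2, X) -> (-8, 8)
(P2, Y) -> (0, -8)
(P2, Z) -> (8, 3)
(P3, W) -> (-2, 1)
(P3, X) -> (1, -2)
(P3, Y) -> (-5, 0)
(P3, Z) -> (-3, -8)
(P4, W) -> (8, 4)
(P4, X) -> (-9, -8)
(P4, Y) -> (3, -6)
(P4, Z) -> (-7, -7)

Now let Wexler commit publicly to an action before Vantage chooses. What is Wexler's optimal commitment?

Work backward from Vantage's decision.
- W: BR = P4, leader payoff 4.
- X: BR = P1, leader payoff -8.
- Y: BR = P4, leader payoff -6.
- Z: BR = P2, leader payoff 3.
Wexler's induced payoffs are 4, -8, -6, 3, so Wexler commits to W. Subgame-perfect outcome: (P4, W) with payoffs (8, 4).

W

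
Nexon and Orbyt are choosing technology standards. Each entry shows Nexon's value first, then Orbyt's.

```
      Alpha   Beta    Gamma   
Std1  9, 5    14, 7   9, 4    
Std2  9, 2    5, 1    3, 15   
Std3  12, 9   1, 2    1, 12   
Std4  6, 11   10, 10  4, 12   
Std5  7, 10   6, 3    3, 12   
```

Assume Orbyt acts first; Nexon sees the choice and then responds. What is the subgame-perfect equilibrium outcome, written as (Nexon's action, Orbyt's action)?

(Std3, Alpha)

Backward induction with Orbyt moving first.
- Alpha: BR = Std3, leader payoff 9.
- Beta: BR = Std1, leader payoff 7.
- Gamma: BR = Std1, leader payoff 4.
Maximizing over 9, 7, 4, Orbyt chooses Alpha. Subgame-perfect outcome: (Std3, Alpha) with payoffs (12, 9).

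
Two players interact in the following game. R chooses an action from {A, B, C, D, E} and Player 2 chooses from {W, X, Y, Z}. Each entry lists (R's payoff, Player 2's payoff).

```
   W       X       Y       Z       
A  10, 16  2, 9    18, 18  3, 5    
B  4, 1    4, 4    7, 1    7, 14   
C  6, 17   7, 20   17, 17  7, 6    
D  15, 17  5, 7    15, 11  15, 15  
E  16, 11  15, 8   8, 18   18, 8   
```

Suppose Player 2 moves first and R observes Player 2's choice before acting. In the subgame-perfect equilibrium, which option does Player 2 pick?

Y

Work backward from R's decision.
- W: R compares 10, 4, 6, 15, 16 and picks E; Player 2 would get 11.
- X: R compares 2, 4, 7, 5, 15 and picks E; Player 2 would get 8.
- Y: R compares 18, 7, 17, 15, 8 and picks A; Player 2 would get 18.
- Z: R compares 3, 7, 7, 15, 18 and picks E; Player 2 would get 8.
Maximizing over 11, 8, 18, 8, Player 2 chooses Y. Subgame-perfect outcome: (A, Y) with payoffs (18, 18).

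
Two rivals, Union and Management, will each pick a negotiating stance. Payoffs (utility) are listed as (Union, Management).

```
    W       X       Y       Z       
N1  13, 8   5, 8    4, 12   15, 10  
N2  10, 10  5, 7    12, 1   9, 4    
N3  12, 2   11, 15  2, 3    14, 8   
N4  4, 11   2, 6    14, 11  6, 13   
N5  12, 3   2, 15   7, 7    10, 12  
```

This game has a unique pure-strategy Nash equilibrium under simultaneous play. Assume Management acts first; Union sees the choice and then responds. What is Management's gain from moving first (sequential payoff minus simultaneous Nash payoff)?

0

Backward induction with Management moving first.
- W: Union compares 13, 10, 12, 4, 12 and picks N1; Management would get 8.
- X: Union compares 5, 5, 11, 2, 2 and picks N3; Management would get 15.
- Y: Union compares 4, 12, 2, 14, 7 and picks N4; Management would get 11.
- Z: Union compares 15, 9, 14, 6, 10 and picks N1; Management would get 10.
Management's induced payoffs are 8, 15, 11, 10, so Management commits to X. Subgame-perfect outcome: (N3, X) with payoffs (11, 15).
Under simultaneous play:
Union's best replies: W→N1; X→N3; Y→N4; Z→N1.
Management's best replies: N1→Y; N2→W; N3→X; N4→Z; N5→X.
The unique mutual best reply is (N3, X), giving (11, 15).
Management's commitment gain: 15 − 15 = 0.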